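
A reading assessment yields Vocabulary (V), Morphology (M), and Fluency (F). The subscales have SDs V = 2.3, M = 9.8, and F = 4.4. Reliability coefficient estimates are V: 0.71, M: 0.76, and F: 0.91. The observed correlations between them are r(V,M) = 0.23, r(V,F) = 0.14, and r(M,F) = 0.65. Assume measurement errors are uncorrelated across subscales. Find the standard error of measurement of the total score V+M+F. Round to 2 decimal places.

5.13

Var(total) = 120.69 + 69.258 = 189.948.
True-score variance = 94.3639 + 69.258 = 163.622, so reliability = 0.8614.
Error variance = 189.948 − 163.622 = 26.3261; SEM = √26.3261 = 5.13.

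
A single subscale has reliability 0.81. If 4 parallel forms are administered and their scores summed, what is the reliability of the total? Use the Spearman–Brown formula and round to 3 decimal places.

ρ_k = kρ / (1 + (k−1)ρ) = 4·0.81 / (1 + 3·0.81) = 3.240 / 3.430 = 0.945.

0.945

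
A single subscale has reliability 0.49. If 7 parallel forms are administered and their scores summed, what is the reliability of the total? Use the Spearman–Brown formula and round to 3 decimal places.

ρ_k = kρ / (1 + (k−1)ρ) = 7·0.49 / (1 + 6·0.49) = 3.430 / 3.940 = 0.871.

0.871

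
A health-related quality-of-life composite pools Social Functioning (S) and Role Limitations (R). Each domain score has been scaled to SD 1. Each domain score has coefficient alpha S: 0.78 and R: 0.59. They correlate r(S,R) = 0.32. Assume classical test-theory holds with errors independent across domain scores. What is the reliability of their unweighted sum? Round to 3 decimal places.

Var(S+R) = 2 + 2·[0.32] = 2 + 0.64 = 2.64.
Because errors are independent across components, Cov(Tᵢ,Tⱼ) = Cov(Xᵢ,Xⱼ); the off-diagonal part of the true-score variance is the same as above.
True-score variance = [0.78 + 0.59] + 0.64 = 1.37 + 0.64 = 2.01.
Reliability = 2.01 / 2.64 = 0.761.

0.761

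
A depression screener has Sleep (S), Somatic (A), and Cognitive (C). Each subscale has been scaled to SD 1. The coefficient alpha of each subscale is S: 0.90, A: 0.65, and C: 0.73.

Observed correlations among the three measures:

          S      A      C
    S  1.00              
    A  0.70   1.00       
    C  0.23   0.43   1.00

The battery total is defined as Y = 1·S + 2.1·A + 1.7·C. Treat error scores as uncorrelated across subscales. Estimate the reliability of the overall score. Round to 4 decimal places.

0.8394

Var(Y) = 1 + 2.1² + 1.7² + 2·[2.1·0.70 + 1.7·0.23 + 3.57·0.43] = 8.3 + 6.7922 = 15.0922.
With uncorrelated errors the cross-covariances are all true-score covariance, so they carry over unchanged; only the diagonal terms shrink to ρᵢσᵢ².
True-score variance = [0.90 + 2.1²·0.65 + 1.7²·0.73] + 6.7922 = 5.8762 + 6.7922 = 12.6684.
Reliability = 12.6684 / 15.0922 = 0.8394.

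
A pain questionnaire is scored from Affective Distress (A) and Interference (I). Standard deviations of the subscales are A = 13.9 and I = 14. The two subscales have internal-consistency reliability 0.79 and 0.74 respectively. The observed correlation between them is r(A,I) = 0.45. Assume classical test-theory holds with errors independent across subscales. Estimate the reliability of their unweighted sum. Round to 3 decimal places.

Var(A+I) = 13.9² + 14² + 2·[13.9·14·0.45] = 389.21 + 175.14 = 564.35.
With uncorrelated errors the cross-covariances are all true-score covariance, so they carry over unchanged; only the diagonal terms shrink to ρᵢσᵢ².
True-score variance = [13.9²·0.79 + 14²·0.74] + 175.14 = 297.676 + 175.14 = 472.816.
Reliability = 472.816 / 564.35 = 0.838.

0.838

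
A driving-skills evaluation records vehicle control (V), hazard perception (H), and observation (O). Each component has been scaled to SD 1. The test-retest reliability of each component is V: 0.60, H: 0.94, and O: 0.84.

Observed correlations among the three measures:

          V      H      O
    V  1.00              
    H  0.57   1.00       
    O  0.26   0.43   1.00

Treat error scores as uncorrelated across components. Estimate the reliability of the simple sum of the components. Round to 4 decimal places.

0.8877

Var(V+H+O) = 3 + 2·[0.57 + 0.26 + 0.43] = 3 + 2.52 = 5.52.
With uncorrelated errors the cross-covariances are all true-score covariance, so they carry over unchanged; only the diagonal terms shrink to ρᵢσᵢ².
True-score variance = [0.60 + 0.94 + 0.84] + 2.52 = 2.38 + 2.52 = 4.9.
Reliability = 4.9 / 5.52 = 0.8877.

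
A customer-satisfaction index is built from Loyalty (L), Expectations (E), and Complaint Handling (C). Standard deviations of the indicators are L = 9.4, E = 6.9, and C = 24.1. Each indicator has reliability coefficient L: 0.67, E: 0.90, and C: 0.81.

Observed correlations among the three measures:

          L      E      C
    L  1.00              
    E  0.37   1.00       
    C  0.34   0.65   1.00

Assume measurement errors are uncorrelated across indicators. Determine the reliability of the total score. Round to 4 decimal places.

Var(L+E+C) = 9.4² + 6.9² + 24.1² + 2·[9.4·6.9·0.37 + 9.4·24.1·0.34 + 6.9·24.1·0.65] = 716.78 + 418.221 = 1135.
Because errors are independent across components, Cov(Tᵢ,Tⱼ) = Cov(Xᵢ,Xⱼ); the off-diagonal part of the true-score variance is the same as above.
True-score variance = [9.4²·0.67 + 6.9²·0.90 + 24.1²·0.81] + 418.221 = 572.506 + 418.221 = 990.727.
Reliability = 990.727 / 1135 = 0.8729.

0.8729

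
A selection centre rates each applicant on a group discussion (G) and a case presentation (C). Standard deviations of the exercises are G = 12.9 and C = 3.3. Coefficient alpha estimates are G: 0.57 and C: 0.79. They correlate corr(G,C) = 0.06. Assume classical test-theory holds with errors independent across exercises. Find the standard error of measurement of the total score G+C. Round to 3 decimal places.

Var(total) = 177.3 + 5.1084 = 182.408.
True-score variance = 103.457 + 5.1084 = 108.565, so reliability = 0.5952.
Error variance = 182.408 − 108.565 = 73.8432; SEM = √73.8432 = 8.593.

8.593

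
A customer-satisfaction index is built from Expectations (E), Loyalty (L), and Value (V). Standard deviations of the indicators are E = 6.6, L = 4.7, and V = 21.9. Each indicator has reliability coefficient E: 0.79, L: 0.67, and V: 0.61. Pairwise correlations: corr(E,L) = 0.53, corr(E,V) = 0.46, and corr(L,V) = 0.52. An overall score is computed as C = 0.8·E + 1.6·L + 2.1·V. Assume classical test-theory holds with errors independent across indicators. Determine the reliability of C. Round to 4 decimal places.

Var(C) = 0.8²·6.6² + 1.6²·4.7² + 2.1²·21.9² + 2·[1.28·6.6·4.7·0.53 + 1.68·6.6·21.9·0.46 + 3.36·4.7·21.9·0.52] = 2199.51 + 625.168 = 2824.68.
Under uncorrelated errors the observed covariances equal the true-score covariances, so only the own-variance terms attenuate.
True-score variance = [0.8²·6.6²·0.79 + 1.6²·4.7²·0.67 + 2.1²·21.9²·0.61] + 625.168 = 1350.11 + 625.168 = 1975.28.
Reliability = 1975.28 / 2824.68 = 0.6993.

0.6993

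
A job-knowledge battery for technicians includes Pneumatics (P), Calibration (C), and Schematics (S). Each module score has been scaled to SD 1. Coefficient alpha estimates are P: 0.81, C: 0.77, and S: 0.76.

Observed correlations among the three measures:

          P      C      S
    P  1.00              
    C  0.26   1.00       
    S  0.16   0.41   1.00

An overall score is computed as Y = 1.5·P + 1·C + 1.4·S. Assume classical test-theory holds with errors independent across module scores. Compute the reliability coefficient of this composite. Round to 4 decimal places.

Var(Y) = 1.5² + 1 + 1.4² + 2·[1.5·0.26 + 2.1·0.16 + 1.4·0.41] = 5.21 + 2.6 = 7.81.
Because errors are independent across components, Cov(Tᵢ,Tⱼ) = Cov(Xᵢ,Xⱼ); the off-diagonal part of the true-score variance is the same as above.
True-score variance = [1.5²·0.81 + 0.77 + 1.4²·0.76] + 2.6 = 4.0821 + 2.6 = 6.6821.
Reliability = 6.6821 / 7.81 = 0.8556.

0.8556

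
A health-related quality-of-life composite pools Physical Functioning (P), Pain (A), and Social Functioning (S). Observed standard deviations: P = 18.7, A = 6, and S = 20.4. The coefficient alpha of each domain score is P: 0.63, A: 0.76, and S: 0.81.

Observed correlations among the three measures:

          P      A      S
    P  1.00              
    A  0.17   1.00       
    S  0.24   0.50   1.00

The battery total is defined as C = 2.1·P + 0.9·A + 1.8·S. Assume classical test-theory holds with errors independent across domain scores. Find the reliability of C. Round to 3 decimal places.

0.785

Var(C) = 2.1²·18.7² + 0.9²·6² + 1.8²·20.4² + 2·[1.89·18.7·6·0.17 + 3.78·18.7·20.4·0.24 + 1.62·6·20.4·0.50] = 2919.65 + 962.545 = 3882.2.
Because errors are independent across components, Cov(Tᵢ,Tⱼ) = Cov(Xᵢ,Xⱼ); the off-diagonal part of the true-score variance is the same as above.
True-score variance = [2.1²·18.7²·0.63 + 0.9²·6²·0.76 + 1.8²·20.4²·0.81] + 962.545 = 2085.88 + 962.545 = 3048.42.
Reliability = 3048.42 / 3882.2 = 0.785.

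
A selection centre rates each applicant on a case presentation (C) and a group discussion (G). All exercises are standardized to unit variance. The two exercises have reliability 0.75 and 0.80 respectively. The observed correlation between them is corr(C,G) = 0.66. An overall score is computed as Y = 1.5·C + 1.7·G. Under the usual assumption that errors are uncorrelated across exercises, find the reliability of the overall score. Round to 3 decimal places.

Var(Y) = 1.5² + 1.7² + 2·[2.55·0.66] = 5.14 + 3.366 = 8.506.
With uncorrelated errors the cross-covariances are all true-score covariance, so they carry over unchanged; only the diagonal terms shrink to ρᵢσᵢ².
True-score variance = [1.5²·0.75 + 1.7²·0.80] + 3.366 = 3.9995 + 3.366 = 7.3655.
Reliability = 7.3655 / 8.506 = 0.866.

0.866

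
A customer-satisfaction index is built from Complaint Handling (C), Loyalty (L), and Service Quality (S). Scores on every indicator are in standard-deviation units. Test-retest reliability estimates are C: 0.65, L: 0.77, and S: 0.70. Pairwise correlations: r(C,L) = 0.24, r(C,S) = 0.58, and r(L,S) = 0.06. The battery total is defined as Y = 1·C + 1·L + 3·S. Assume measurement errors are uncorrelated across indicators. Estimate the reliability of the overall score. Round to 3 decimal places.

0.786

Var(Y) = 1 + 1 + 3² + 2·[0.24 + 3·0.58 + 3·0.06] = 11 + 4.32 = 15.32.
Under uncorrelated errors the observed covariances equal the true-score covariances, so only the own-variance terms attenuate.
True-score variance = [0.65 + 0.77 + 3²·0.70] + 4.32 = 7.72 + 4.32 = 12.04.
Reliability = 12.04 / 15.32 = 0.786.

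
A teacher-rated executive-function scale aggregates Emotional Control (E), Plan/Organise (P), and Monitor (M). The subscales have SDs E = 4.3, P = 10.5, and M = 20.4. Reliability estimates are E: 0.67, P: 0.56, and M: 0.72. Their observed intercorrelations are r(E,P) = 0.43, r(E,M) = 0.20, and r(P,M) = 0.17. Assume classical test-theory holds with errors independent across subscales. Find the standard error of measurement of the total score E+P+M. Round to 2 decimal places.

Var(total) = 544.9 + 146.745 = 691.645.
True-score variance = 373.763 + 146.745 = 520.508, so reliability = 0.7526.
Error variance = 691.645 − 520.508 = 171.137; SEM = √171.137 = 13.08.

13.08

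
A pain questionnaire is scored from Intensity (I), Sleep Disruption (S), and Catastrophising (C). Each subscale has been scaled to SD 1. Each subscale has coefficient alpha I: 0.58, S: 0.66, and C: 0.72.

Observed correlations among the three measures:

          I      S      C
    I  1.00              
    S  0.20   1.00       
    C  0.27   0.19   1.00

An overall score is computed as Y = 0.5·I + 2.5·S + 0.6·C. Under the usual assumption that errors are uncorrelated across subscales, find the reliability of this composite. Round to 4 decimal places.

0.7120

Var(Y) = 0.5² + 2.5² + 0.6² + 2·[1.25·0.20 + 0.3·0.27 + 1.5·0.19] = 6.86 + 1.232 = 8.092.
Under uncorrelated errors the observed covariances equal the true-score covariances, so only the own-variance terms attenuate.
True-score variance = [0.5²·0.58 + 2.5²·0.66 + 0.6²·0.72] + 1.232 = 4.5292 + 1.232 = 5.7612.
Reliability = 5.7612 / 8.092 = 0.7120.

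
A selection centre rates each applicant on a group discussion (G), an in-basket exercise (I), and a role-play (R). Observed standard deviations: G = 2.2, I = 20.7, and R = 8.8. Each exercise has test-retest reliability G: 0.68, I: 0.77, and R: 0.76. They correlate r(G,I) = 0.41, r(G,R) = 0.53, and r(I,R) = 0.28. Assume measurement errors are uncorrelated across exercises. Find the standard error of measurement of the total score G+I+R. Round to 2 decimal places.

Var(total) = 510.77 + 159.874 = 670.644.
True-score variance = 392.083 + 159.874 = 551.957, so reliability = 0.8230.
Error variance = 670.644 − 551.957 = 118.687; SEM = √118.687 = 10.89.

10.89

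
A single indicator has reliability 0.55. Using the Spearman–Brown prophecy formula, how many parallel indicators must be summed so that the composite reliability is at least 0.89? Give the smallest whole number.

k ≥ ρ*(1−ρ₁)/(ρ₁(1−ρ*)) = 0.89·0.45 / (0.55·0.11) = 6.620.
Smallest integer k = 7.

7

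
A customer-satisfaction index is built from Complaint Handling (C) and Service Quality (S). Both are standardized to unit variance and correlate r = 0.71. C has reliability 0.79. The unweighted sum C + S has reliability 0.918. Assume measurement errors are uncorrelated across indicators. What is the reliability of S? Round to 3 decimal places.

Var(C+S) = 2 + 2·0.71 = 3.420.
True-score variance = ρ_C + ρ_S + 2·0.71, so 0.918 = (0.79 + ρ_S + 1.42) / 3.420.
ρ_S = 0.918·3.420 − 0.79 − 1.42 = 0.930.

0.930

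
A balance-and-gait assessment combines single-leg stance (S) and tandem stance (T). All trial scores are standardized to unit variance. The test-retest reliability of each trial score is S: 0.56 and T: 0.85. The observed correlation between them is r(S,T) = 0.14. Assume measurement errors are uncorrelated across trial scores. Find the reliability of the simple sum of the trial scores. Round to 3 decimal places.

0.741

Var(S+T) = 2 + 2·[0.14] = 2 + 0.28 = 2.28.
With uncorrelated errors the cross-covariances are all true-score covariance, so they carry over unchanged; only the diagonal terms shrink to ρᵢσᵢ².
True-score variance = [0.56 + 0.85] + 0.28 = 1.41 + 0.28 = 1.69.
Reliability = 1.69 / 2.28 = 0.741.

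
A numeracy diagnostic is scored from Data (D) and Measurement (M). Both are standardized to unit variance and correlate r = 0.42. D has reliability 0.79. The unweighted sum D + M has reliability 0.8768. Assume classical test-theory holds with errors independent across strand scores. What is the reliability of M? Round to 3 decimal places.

Var(D+M) = 2 + 2·0.42 = 2.840.
True-score variance = ρ_D + ρ_M + 2·0.42, so 0.8768 = (0.79 + ρ_M + 0.84) / 2.840.
ρ_M = 0.8768·2.840 − 0.79 − 0.84 = 0.860.

0.860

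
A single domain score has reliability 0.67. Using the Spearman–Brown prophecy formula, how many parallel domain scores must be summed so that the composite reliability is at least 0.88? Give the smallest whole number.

4

k ≥ ρ*(1−ρ₁)/(ρ₁(1−ρ*)) = 0.88·0.33 / (0.67·0.12) = 3.612.
Smallest integer k = 4.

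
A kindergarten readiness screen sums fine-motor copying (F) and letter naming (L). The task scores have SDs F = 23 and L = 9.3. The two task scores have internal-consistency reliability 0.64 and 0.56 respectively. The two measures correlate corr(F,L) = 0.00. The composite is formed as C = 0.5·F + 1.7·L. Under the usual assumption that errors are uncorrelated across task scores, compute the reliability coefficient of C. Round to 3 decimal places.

0.588

Var(C) = 0.5²·23² + 1.7²·9.3² + 2·[0.85·23·9.3·0.00] = 382.206 + 0 = 382.206.
Under uncorrelated errors the observed covariances equal the true-score covariances, so only the own-variance terms attenuate.
True-score variance = [0.5²·23²·0.64 + 1.7²·9.3²·0.56] + 0 = 224.615 + 0 = 224.615.
Reliability = 224.615 / 382.206 = 0.588.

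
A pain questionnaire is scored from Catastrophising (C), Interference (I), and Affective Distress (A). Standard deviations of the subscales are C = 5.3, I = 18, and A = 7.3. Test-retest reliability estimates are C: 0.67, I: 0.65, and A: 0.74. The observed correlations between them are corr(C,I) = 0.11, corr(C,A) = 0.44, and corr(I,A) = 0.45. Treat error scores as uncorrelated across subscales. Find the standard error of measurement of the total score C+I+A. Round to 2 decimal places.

11.68

Var(total) = 405.38 + 173.295 = 578.675.
True-score variance = 268.855 + 173.295 = 442.15, so reliability = 0.7641.
Error variance = 578.675 − 442.15 = 136.525; SEM = √136.525 = 11.68.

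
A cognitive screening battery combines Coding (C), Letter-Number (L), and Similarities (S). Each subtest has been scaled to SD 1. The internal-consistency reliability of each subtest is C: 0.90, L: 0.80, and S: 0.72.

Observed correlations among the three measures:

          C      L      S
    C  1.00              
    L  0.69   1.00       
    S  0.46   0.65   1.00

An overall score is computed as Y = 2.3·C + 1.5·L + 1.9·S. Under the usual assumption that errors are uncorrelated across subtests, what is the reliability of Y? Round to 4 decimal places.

Var(Y) = 2.3² + 1.5² + 1.9² + 2·[3.45·0.69 + 4.37·0.46 + 2.85·0.65] = 11.15 + 12.4864 = 23.6364.
Under uncorrelated errors the observed covariances equal the true-score covariances, so only the own-variance terms attenuate.
True-score variance = [2.3²·0.90 + 1.5²·0.80 + 1.9²·0.72] + 12.4864 = 9.1602 + 12.4864 = 21.6466.
Reliability = 21.6466 / 23.6364 = 0.9158.

0.9158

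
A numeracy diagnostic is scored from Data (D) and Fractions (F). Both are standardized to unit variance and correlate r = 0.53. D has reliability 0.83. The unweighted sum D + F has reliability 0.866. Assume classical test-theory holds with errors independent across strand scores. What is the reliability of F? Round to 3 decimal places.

Var(D+F) = 2 + 2·0.53 = 3.060.
True-score variance = ρ_D + ρ_F + 2·0.53, so 0.866 = (0.83 + ρ_F + 1.06) / 3.060.
ρ_F = 0.866·3.060 − 0.83 − 1.06 = 0.760.

0.760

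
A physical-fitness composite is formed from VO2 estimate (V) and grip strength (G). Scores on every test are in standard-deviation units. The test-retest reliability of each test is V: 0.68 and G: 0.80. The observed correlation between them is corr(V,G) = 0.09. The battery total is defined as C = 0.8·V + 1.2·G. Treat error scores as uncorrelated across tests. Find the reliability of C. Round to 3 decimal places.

0.781

Var(C) = 0.8² + 1.2² + 2·[0.96·0.09] = 2.08 + 0.1728 = 2.2528.
Because errors are independent across components, Cov(Tᵢ,Tⱼ) = Cov(Xᵢ,Xⱼ); the off-diagonal part of the true-score variance is the same as above.
True-score variance = [0.8²·0.68 + 1.2²·0.80] + 0.1728 = 1.5872 + 0.1728 = 1.76.
Reliability = 1.76 / 2.2528 = 0.781.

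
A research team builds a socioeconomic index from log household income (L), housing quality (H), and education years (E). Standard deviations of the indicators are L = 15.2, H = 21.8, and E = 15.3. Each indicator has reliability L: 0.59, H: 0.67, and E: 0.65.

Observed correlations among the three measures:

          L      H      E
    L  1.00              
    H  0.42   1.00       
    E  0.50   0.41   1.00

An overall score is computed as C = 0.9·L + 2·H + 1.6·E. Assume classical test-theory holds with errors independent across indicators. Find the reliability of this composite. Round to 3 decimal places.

Var(C) = 0.9²·15.2² + 2²·21.8² + 1.6²·15.3² + 2·[1.8·15.2·21.8·0.42 + 1.44·15.2·15.3·0.50 + 3.2·21.8·15.3·0.41] = 2687.37 + 1711.11 = 4398.48.
With uncorrelated errors the cross-covariances are all true-score covariance, so they carry over unchanged; only the diagonal terms shrink to ρᵢσᵢ².
True-score variance = [0.9²·15.2²·0.59 + 2²·21.8²·0.67 + 1.6²·15.3²·0.65] + 1711.11 = 1773.58 + 1711.11 = 3484.69.
Reliability = 3484.69 / 4398.48 = 0.792.

0.792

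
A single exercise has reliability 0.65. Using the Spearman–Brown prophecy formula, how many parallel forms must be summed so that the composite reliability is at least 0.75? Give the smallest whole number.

k ≥ ρ*(1−ρ₁)/(ρ₁(1−ρ*)) = 0.75·0.35 / (0.65·0.25) = 1.615.
Smallest integer k = 2.

2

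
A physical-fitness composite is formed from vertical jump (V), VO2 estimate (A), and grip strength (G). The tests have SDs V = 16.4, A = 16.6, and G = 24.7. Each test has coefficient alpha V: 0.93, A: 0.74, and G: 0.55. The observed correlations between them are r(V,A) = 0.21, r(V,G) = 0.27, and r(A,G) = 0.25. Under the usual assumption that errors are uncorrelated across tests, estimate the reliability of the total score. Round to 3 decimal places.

0.784

Var(V+A+G) = 16.4² + 16.6² + 24.7² + 2·[16.4·16.6·0.21 + 16.4·24.7·0.27 + 16.6·24.7·0.25] = 1154.61 + 538.094 = 1692.7.
Because errors are independent across components, Cov(Tᵢ,Tⱼ) = Cov(Xᵢ,Xⱼ); the off-diagonal part of the true-score variance is the same as above.
True-score variance = [16.4²·0.93 + 16.6²·0.74 + 24.7²·0.55] + 538.094 = 789.597 + 538.094 = 1327.69.
Reliability = 1327.69 / 1692.7 = 0.784.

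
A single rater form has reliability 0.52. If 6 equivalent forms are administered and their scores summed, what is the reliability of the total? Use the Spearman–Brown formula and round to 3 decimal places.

ρ_k = kρ / (1 + (k−1)ρ) = 6·0.52 / (1 + 5·0.52) = 3.120 / 3.600 = 0.867.

0.867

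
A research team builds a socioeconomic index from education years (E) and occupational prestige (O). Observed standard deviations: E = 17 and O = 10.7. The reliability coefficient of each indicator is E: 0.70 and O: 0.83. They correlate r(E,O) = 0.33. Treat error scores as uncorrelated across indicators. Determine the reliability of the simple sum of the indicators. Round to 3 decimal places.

0.797

Var(E+O) = 17² + 10.7² + 2·[17·10.7·0.33] = 403.49 + 120.054 = 523.544.
Under uncorrelated errors the observed covariances equal the true-score covariances, so only the own-variance terms attenuate.
True-score variance = [17²·0.70 + 10.7²·0.83] + 120.054 = 297.327 + 120.054 = 417.381.
Reliability = 417.381 / 523.544 = 0.797.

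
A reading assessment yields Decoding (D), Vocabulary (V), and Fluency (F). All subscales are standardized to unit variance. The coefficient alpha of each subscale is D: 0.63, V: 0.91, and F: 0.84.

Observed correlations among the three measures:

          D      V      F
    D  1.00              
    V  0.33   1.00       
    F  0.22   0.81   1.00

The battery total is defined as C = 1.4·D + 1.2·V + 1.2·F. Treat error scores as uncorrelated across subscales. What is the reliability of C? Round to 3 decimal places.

0.880

Var(C) = 1.4² + 1.2² + 1.2² + 2·[1.68·0.33 + 1.68·0.22 + 1.44·0.81] = 4.84 + 4.1808 = 9.0208.
Under uncorrelated errors the observed covariances equal the true-score covariances, so only the own-variance terms attenuate.
True-score variance = [1.4²·0.63 + 1.2²·0.91 + 1.2²·0.84] + 4.1808 = 3.7548 + 4.1808 = 7.9356.
Reliability = 7.9356 / 9.0208 = 0.880.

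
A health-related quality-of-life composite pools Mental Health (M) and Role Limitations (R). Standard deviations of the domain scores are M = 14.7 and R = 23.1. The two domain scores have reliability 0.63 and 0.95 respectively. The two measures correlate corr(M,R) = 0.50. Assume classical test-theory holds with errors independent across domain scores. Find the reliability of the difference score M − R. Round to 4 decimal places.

0.7400

Var(M−R) = 14.7² + 23.1² − 2·14.7·23.1·0.50 = 749.7 − 339.57 = 410.13.
Under uncorrelated errors the observed covariances equal the true-score covariances, so only the own-variance terms attenuate.
True-score variance = [14.7²·0.63 + 23.1²·0.95] − 339.57 = 643.066 − 339.57 = 303.496.
Reliability = 303.496 / 410.13 = 0.7400.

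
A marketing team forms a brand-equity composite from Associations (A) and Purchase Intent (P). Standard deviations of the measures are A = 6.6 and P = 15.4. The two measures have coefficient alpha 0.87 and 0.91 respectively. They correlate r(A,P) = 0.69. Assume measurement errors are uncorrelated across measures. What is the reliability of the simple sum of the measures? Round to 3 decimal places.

Var(A+P) = 6.6² + 15.4² + 2·[6.6·15.4·0.69] = 280.72 + 140.263 = 420.983.
With uncorrelated errors the cross-covariances are all true-score covariance, so they carry over unchanged; only the diagonal terms shrink to ρᵢσᵢ².
True-score variance = [6.6²·0.87 + 15.4²·0.91] + 140.263 = 253.713 + 140.263 = 393.976.
Reliability = 393.976 / 420.983 = 0.936.

0.936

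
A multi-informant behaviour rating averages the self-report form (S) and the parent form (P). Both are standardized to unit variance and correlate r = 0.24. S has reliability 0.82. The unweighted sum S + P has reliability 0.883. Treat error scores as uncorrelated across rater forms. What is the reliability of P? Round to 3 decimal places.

0.890

Var(S+P) = 2 + 2·0.24 = 2.480.
True-score variance = ρ_S + ρ_P + 2·0.24, so 0.883 = (0.82 + ρ_P + 0.48) / 2.480.
ρ_P = 0.883·2.480 − 0.82 − 0.48 = 0.890.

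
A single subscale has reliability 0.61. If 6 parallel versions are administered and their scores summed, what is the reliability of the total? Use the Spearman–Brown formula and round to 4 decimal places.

ρ_k = kρ / (1 + (k−1)ρ) = 6·0.61 / (1 + 5·0.61) = 3.660 / 4.050 = 0.9037.

0.9037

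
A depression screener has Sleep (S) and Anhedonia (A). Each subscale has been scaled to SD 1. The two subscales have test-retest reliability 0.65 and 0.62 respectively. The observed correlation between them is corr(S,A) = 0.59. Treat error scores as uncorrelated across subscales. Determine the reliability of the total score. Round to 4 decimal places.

Var(S+A) = 2 + 2·[0.59] = 2 + 1.18 = 3.18.
Because errors are independent across components, Cov(Tᵢ,Tⱼ) = Cov(Xᵢ,Xⱼ); the off-diagonal part of the true-score variance is the same as above.
True-score variance = [0.65 + 0.62] + 1.18 = 1.27 + 1.18 = 2.45.
Reliability = 2.45 / 3.18 = 0.7704.

0.7704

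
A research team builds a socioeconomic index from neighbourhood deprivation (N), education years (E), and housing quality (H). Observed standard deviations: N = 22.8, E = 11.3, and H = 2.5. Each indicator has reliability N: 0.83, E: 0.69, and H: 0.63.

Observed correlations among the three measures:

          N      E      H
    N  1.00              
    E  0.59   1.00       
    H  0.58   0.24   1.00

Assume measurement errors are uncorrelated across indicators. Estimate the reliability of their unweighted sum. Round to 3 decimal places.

Var(N+E+H) = 22.8² + 11.3² + 2.5² + 2·[22.8·11.3·0.59 + 22.8·2.5·0.58 + 11.3·2.5·0.24] = 653.78 + 383.695 = 1037.48.
With uncorrelated errors the cross-covariances are all true-score covariance, so they carry over unchanged; only the diagonal terms shrink to ρᵢσᵢ².
True-score variance = [22.8²·0.83 + 11.3²·0.69 + 2.5²·0.63] + 383.695 = 523.511 + 383.695 = 907.206.
Reliability = 907.206 / 1037.48 = 0.874.

0.874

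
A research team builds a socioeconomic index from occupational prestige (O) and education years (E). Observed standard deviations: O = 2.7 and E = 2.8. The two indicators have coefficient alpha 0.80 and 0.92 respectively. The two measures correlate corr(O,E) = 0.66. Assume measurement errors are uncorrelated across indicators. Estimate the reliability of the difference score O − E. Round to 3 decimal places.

0.595

Var(O−E) = 2.7² + 2.8² − 2·2.7·2.8·0.66 = 15.13 − 9.9792 = 5.1508.
Under uncorrelated errors the observed covariances equal the true-score covariances, so only the own-variance terms attenuate.
True-score variance = [2.7²·0.80 + 2.8²·0.92] − 9.9792 = 13.0448 − 9.9792 = 3.0656.
Reliability = 3.0656 / 5.1508 = 0.595.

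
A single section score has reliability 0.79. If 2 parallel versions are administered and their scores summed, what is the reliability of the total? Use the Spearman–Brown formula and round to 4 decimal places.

ρ_k = kρ / (1 + (k−1)ρ) = 2·0.79 / (1 + 1·0.79) = 1.580 / 1.790 = 0.8827.

0.8827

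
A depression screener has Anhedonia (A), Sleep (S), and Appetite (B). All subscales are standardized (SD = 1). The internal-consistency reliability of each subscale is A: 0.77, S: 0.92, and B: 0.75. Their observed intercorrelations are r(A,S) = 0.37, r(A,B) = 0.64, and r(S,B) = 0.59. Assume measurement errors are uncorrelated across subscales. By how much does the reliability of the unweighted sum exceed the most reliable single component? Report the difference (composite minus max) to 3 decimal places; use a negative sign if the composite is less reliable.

-0.010

Var(sum) = 3 + 3.2 = 6.2; true-score variance = 2.44 + 3.2 = 5.64; composite reliability = 0.9097.
Max component reliability = 0.9200.
Difference = 0.9097 − 0.9200 = -0.010.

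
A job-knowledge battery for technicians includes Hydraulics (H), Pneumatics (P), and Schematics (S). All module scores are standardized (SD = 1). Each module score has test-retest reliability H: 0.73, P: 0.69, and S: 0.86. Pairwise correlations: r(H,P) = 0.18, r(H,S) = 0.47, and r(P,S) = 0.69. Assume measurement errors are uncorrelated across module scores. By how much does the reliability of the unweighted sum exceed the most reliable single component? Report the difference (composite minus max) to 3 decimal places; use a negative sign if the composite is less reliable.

Var(sum) = 3 + 2.68 = 5.68; true-score variance = 2.28 + 2.68 = 4.96; composite reliability = 0.8732.
Max component reliability = 0.8600.
Difference = 0.8732 − 0.8600 = 0.013.

0.013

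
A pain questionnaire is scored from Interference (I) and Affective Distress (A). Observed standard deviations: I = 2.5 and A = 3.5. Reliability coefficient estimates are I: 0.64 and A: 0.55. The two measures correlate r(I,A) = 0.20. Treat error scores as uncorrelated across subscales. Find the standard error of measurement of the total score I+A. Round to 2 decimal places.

2.79

Var(total) = 18.5 + 3.5 = 22.
True-score variance = 10.7375 + 3.5 = 14.2375, so reliability = 0.6472.
Error variance = 22 − 14.2375 = 7.7625; SEM = √7.7625 = 2.79.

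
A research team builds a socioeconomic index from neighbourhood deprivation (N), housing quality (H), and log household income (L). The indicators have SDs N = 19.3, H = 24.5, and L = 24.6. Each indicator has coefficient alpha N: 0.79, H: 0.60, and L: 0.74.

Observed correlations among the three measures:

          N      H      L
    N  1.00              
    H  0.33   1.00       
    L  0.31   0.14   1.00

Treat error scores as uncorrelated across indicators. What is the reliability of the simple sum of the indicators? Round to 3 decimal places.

Var(N+H+L) = 19.3² + 24.5² + 24.6² + 2·[19.3·24.5·0.33 + 19.3·24.6·0.31 + 24.5·24.6·0.14] = 1577.9 + 775.201 = 2353.1.
Under uncorrelated errors the observed covariances equal the true-score covariances, so only the own-variance terms attenuate.
True-score variance = [19.3²·0.79 + 24.5²·0.60 + 24.6²·0.74] + 775.201 = 1102.24 + 775.201 = 1877.44.
Reliability = 1877.44 / 2353.1 = 0.798.

0.798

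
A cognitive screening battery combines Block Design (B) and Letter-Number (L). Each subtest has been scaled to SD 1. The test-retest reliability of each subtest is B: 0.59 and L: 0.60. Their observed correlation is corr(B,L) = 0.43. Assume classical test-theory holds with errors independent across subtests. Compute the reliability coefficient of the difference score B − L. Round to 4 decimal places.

Var(B−L) = 1 + 1 − 2·0.43 = 2 − 0.86 = 1.14.
Because errors are independent across components, Cov(Tᵢ,Tⱼ) = Cov(Xᵢ,Xⱼ); the off-diagonal part of the true-score variance is the same as above.
True-score variance = [0.59 + 0.60] − 0.86 = 1.19 − 0.86 = 0.33.
Reliability = 0.33 / 1.14 = 0.2895.

0.2895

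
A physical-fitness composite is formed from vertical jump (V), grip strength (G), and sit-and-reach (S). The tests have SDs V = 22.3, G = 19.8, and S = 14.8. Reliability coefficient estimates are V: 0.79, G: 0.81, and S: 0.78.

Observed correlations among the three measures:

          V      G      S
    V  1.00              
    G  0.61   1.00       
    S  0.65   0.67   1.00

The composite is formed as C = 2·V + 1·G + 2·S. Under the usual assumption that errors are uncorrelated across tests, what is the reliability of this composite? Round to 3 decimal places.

0.900

Var(C) = 2²·22.3² + 19.8² + 2²·14.8² + 2·[2·22.3·19.8·0.61 + 4·22.3·14.8·0.65 + 2·19.8·14.8·0.67] = 3257.36 + 3578.91 = 6836.27.
With uncorrelated errors the cross-covariances are all true-score covariance, so they carry over unchanged; only the diagonal terms shrink to ρᵢσᵢ².
True-score variance = [2²·22.3²·0.79 + 19.8²·0.81 + 2²·14.8²·0.78] + 3578.91 = 2572.39 + 3578.91 = 6151.31.
Reliability = 6151.31 / 6836.27 = 0.900.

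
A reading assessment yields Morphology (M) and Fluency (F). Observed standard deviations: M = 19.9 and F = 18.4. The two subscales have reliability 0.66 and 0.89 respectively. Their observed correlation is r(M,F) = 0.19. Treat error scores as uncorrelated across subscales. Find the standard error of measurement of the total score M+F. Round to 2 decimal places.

13.11

Var(total) = 734.57 + 139.141 = 873.711.
True-score variance = 562.685 + 139.141 = 701.826, so reliability = 0.8033.
Error variance = 873.711 − 701.826 = 171.885; SEM = √171.885 = 13.11.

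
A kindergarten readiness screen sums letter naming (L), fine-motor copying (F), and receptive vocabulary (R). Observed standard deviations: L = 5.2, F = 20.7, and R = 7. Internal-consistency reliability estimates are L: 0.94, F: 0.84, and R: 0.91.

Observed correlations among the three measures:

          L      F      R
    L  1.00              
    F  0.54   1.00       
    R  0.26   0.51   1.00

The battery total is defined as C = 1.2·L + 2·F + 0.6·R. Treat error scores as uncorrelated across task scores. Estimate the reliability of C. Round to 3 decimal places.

0.876

Var(C) = 1.2²·5.2² + 2²·20.7² + 0.6²·7² + 2·[2.4·5.2·20.7·0.54 + 0.72·5.2·7·0.26 + 1.2·20.7·7·0.51] = 1770.54 + 469.989 = 2240.53.
Under uncorrelated errors the observed covariances equal the true-score covariances, so only the own-variance terms attenuate.
True-score variance = [1.2²·5.2²·0.94 + 2²·20.7²·0.84 + 0.6²·7²·0.91] + 469.989 = 1492.38 + 469.989 = 1962.37.
Reliability = 1962.37 / 2240.53 = 0.876.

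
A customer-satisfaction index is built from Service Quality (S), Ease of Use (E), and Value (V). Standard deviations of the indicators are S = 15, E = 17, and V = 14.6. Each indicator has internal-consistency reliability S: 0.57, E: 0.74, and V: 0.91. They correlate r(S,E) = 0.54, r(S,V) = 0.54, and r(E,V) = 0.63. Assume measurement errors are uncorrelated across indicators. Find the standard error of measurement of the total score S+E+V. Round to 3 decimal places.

13.823

Var(total) = 727.16 + 824.652 = 1551.81.
True-score variance = 536.086 + 824.652 = 1360.74, so reliability = 0.8769.
Error variance = 1551.81 − 1360.74 = 191.074; SEM = √191.074 = 13.823.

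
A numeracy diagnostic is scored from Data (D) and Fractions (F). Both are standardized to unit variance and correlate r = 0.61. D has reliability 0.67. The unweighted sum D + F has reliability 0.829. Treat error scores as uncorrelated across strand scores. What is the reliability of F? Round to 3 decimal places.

0.779

Var(D+F) = 2 + 2·0.61 = 3.220.
True-score variance = ρ_D + ρ_F + 2·0.61, so 0.829 = (0.67 + ρ_F + 1.22) / 3.220.
ρ_F = 0.829·3.220 − 0.67 − 1.22 = 0.779.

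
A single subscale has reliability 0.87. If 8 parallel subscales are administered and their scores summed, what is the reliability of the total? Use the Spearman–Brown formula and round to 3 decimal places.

0.982

ρ_k = kρ / (1 + (k−1)ρ) = 8·0.87 / (1 + 7·0.87) = 6.960 / 7.090 = 0.982.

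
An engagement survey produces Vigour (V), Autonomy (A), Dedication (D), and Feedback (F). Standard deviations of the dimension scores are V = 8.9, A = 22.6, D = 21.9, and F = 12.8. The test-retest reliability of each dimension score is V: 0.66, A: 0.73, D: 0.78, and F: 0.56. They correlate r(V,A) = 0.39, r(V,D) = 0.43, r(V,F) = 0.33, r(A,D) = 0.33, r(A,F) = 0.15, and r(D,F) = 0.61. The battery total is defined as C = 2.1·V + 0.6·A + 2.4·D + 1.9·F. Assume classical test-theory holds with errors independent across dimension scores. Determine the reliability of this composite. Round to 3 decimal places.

Var(C) = 2.1²·8.9² + 0.6²·22.6² + 2.4²·21.9² + 1.9²·12.8² + 2·[1.26·8.9·22.6·0.39 + 5.04·8.9·21.9·0.43 + 3.99·8.9·12.8·0.33 + 1.44·22.6·21.9·0.33 + 1.14·22.6·12.8·0.15 + 4.56·21.9·12.8·0.61] = 3887.21 + 3471.3 = 7358.5.
Because errors are independent across components, Cov(Tᵢ,Tⱼ) = Cov(Xᵢ,Xⱼ); the off-diagonal part of the true-score variance is the same as above.
True-score variance = [2.1²·8.9²·0.66 + 0.6²·22.6²·0.73 + 2.4²·21.9²·0.78 + 1.9²·12.8²·0.56] + 3471.3 = 2850.79 + 3471.3 = 6322.08.
Reliability = 6322.08 / 7358.5 = 0.859.

0.859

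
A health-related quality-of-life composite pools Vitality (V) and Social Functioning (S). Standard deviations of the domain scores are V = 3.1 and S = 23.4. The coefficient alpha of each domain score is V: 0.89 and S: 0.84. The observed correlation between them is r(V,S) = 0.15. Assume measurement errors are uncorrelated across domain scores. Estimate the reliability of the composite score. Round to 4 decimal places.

0.8468

Var(V+S) = 3.1² + 23.4² + 2·[3.1·23.4·0.15] = 557.17 + 21.762 = 578.932.
With uncorrelated errors the cross-covariances are all true-score covariance, so they carry over unchanged; only the diagonal terms shrink to ρᵢσᵢ².
True-score variance = [3.1²·0.89 + 23.4²·0.84] + 21.762 = 468.503 + 21.762 = 490.265.
Reliability = 490.265 / 578.932 = 0.8468.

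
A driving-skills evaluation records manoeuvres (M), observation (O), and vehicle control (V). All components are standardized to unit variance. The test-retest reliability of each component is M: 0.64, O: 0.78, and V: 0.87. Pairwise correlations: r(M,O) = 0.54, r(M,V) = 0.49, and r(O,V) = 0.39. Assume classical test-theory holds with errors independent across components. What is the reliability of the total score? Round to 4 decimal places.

Var(M+O+V) = 3 + 2·[0.54 + 0.49 + 0.39] = 3 + 2.84 = 5.84.
Under uncorrelated errors the observed covariances equal the true-score covariances, so only the own-variance terms attenuate.
True-score variance = [0.64 + 0.78 + 0.87] + 2.84 = 2.29 + 2.84 = 5.13.
Reliability = 5.13 / 5.84 = 0.8784.

0.8784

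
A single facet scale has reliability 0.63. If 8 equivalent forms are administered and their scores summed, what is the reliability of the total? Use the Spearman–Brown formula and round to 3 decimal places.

ρ_k = kρ / (1 + (k−1)ρ) = 8·0.63 / (1 + 7·0.63) = 5.040 / 5.410 = 0.932.

0.932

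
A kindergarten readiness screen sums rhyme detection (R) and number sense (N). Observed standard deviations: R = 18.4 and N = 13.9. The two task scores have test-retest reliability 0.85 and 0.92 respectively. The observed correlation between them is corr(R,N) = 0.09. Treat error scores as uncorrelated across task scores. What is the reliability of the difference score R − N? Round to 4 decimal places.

0.8636

Var(R−N) = 18.4² + 13.9² − 2·18.4·13.9·0.09 = 531.77 − 46.0368 = 485.733.
Because errors are independent across components, Cov(Tᵢ,Tⱼ) = Cov(Xᵢ,Xⱼ); the off-diagonal part of the true-score variance is the same as above.
True-score variance = [18.4²·0.85 + 13.9²·0.92] − 46.0368 = 465.529 − 46.0368 = 419.492.
Reliability = 419.492 / 485.733 = 0.8636.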